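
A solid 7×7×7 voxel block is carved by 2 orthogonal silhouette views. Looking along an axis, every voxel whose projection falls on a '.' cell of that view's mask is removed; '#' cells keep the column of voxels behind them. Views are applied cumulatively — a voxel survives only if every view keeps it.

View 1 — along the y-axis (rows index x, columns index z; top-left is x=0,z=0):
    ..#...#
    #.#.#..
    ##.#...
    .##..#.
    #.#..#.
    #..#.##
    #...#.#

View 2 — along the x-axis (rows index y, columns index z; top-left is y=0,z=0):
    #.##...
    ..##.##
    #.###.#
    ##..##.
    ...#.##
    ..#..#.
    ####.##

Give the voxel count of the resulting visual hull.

85 voxels

start: 7×7×7 = 343 voxels
  1. axis=1 (XZ plane), |mask|=21  ⇒  voxels=147
  2. axis=0 (YZ plane), |mask|=27  ⇒  voxels=85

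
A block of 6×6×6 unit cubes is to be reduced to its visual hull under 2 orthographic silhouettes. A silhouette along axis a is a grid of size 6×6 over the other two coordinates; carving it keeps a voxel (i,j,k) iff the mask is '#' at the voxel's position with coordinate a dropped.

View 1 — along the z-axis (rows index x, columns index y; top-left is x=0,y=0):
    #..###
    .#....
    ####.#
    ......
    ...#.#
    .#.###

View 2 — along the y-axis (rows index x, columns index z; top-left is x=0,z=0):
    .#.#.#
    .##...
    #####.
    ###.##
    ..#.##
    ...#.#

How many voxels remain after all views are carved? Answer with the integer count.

initial block: 6^3 = 216
step 1: project along z, AND mask (16/36) → |grid| = 96
step 2: project along y, AND mask (20/36) → |grid| = 53

voxel count = 53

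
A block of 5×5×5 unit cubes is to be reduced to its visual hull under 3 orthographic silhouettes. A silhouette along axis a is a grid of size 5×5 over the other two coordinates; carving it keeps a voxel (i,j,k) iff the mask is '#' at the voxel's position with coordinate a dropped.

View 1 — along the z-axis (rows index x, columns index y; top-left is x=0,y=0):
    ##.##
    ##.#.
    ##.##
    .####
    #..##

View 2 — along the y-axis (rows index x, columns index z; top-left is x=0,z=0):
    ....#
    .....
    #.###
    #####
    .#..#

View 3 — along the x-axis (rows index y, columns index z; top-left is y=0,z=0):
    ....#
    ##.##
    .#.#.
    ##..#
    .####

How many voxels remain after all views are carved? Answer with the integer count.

initial block: 5^3 = 125
V1 z: intersect with XY mask (18 set) -- 90 left
V2 y: intersect with XZ mask (12 set) -- 46 left
V3 x: intersect with YZ mask (14 set) -- 31 left

|visual hull| = 31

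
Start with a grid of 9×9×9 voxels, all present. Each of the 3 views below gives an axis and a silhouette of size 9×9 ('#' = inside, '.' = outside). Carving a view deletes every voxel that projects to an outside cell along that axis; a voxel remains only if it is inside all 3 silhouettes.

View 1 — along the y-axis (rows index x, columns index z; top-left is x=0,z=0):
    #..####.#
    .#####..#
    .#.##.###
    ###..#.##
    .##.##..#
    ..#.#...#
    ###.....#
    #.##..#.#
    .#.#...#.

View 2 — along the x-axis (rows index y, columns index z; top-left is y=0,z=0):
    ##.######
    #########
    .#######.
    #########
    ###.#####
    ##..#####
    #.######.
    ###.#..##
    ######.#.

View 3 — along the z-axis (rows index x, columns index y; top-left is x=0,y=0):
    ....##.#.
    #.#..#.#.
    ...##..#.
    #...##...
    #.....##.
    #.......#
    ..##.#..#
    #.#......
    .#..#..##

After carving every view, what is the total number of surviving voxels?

voxel count = 106

full grid |V| = 729
after view 1 [y-axis, 44 of 81 cells solid] → remaining = 396
after view 2 [x-axis, 68 of 81 cells solid] → remaining = 325
after view 3 [z-axis, 28 of 81 cells solid] → remaining = 106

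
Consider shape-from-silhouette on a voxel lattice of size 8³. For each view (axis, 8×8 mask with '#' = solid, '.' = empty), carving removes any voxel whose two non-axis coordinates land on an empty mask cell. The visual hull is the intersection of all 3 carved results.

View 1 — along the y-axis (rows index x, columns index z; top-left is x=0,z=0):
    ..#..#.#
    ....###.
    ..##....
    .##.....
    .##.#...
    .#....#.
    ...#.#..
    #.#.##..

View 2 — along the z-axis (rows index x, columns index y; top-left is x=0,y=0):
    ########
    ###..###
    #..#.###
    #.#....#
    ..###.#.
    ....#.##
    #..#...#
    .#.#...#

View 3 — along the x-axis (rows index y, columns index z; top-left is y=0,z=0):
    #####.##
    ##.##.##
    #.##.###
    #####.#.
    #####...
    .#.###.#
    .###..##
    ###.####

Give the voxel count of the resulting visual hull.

voxel count = 66

initial block: 8^3 = 512
after view 1 [y-axis, 21 of 64 cells solid] → remaining = 168
after view 2 [z-axis, 35 of 64 cells solid] → remaining = 94
after view 3 [x-axis, 47 of 64 cells solid] → remaining = 66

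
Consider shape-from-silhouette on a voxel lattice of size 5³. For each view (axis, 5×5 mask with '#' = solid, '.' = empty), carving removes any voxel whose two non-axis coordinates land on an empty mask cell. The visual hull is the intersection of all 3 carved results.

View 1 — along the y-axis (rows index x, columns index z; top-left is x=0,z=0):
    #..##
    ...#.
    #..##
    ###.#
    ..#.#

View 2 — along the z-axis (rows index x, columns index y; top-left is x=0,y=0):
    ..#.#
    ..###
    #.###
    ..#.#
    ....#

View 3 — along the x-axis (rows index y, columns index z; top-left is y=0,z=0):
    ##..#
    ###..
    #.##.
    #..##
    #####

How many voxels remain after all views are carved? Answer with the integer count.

before carving: 125 voxels (5×5×5)
after view 1 [y-axis, 13 of 25 cells solid] → remaining = 65
after view 2 [z-axis, 12 of 25 cells solid] → remaining = 31
after view 3 [x-axis, 17 of 25 cells solid] → remaining = 26

26 voxels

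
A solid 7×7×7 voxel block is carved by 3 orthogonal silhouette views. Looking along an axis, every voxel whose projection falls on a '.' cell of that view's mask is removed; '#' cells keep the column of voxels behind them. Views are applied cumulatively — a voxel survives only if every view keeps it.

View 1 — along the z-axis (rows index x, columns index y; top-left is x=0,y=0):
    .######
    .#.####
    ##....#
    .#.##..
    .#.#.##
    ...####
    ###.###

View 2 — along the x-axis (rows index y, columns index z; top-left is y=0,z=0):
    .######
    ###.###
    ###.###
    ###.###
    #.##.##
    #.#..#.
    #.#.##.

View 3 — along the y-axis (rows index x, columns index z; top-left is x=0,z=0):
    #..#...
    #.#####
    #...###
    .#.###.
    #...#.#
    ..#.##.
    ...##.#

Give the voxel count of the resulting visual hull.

start: 7×7×7 = 343 voxels
step 1: project along z, AND mask (31/49) → |grid| = 217
step 2: project along x, AND mask (36/49) → |grid| = 154
step 3: project along y, AND mask (25/49) → |grid| = 76

remaining voxels: 76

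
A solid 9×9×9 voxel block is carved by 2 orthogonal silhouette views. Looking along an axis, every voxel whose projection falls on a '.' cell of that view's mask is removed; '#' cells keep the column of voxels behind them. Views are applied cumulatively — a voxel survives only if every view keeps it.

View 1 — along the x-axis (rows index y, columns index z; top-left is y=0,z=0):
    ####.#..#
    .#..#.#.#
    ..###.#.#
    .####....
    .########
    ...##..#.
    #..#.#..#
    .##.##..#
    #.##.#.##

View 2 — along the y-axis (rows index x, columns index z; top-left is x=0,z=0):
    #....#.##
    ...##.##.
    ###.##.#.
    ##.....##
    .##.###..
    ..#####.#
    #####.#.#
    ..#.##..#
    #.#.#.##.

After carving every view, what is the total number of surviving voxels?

224 voxels

start: 9×9×9 = 729 voxels
  1. axis=0 (YZ plane), |mask|=45  ⇒  voxels=405
  2. axis=1 (XZ plane), |mask|=45  ⇒  voxels=224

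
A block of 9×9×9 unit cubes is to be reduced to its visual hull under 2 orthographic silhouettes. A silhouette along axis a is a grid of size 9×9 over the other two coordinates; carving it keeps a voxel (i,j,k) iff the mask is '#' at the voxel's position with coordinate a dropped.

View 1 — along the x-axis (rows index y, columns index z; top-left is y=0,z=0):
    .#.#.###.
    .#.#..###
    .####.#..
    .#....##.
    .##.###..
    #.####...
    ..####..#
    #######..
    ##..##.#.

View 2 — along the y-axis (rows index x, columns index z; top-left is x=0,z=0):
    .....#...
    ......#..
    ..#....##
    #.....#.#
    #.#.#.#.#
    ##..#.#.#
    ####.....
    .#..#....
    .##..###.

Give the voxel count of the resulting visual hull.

voxel count = 142

before carving: 729 voxels (9×9×9)
step 1: project along x, AND mask (45/81) → |grid| = 405
step 2: project along y, AND mask (29/81) → |grid| = 142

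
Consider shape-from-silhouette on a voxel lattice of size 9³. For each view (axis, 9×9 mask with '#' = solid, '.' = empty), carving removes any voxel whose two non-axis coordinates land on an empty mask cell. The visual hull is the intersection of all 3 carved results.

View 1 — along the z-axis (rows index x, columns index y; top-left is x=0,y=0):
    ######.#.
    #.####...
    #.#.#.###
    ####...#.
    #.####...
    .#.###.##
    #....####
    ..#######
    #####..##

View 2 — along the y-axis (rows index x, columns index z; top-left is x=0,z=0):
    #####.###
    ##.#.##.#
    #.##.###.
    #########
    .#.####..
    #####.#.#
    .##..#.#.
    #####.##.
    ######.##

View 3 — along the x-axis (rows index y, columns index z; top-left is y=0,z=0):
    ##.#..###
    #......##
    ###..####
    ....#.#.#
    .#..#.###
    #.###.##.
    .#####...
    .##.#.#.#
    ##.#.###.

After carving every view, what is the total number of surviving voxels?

before carving: 729 voxels (9×9×9)
[1] z-view keeps 53 columns → grid now 477
[2] y-view keeps 60 columns → grid now 359
[3] x-view keeps 46 columns → grid now 205

remaining voxels: 205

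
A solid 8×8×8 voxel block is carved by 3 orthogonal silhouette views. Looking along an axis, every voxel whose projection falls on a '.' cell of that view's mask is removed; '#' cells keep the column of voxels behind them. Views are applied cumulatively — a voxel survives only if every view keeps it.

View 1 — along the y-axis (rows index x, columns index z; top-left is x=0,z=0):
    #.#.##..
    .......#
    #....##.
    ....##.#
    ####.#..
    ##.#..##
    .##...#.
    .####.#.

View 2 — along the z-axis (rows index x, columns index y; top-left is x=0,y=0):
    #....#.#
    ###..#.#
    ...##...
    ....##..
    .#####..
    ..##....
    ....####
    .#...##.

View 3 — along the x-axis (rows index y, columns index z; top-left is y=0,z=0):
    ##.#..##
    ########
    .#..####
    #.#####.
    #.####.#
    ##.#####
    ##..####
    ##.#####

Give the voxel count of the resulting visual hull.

before carving: 512 voxels (8×8×8)
  1. axis=1 (XZ plane), |mask|=29  ⇒  voxels=232
  2. axis=2 (XY plane), |mask|=26  ⇒  voxels=91
  3. axis=0 (YZ plane), |mask|=50  ⇒  voxels=67

67 voxels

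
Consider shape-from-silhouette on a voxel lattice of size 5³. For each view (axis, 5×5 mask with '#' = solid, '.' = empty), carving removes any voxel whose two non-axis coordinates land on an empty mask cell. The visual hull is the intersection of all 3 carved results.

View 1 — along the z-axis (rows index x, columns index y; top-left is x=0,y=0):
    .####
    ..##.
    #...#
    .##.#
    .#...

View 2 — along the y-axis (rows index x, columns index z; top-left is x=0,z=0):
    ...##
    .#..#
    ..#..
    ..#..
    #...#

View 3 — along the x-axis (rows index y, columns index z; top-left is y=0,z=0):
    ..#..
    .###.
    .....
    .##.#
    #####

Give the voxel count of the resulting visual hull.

start: 5×5×5 = 125 voxels
V1 z: intersect with XY mask (12 set) -- 60 left
V2 y: intersect with XZ mask (8 set) -- 19 left
V3 x: intersect with YZ mask (12 set) -- 10 left

10 voxels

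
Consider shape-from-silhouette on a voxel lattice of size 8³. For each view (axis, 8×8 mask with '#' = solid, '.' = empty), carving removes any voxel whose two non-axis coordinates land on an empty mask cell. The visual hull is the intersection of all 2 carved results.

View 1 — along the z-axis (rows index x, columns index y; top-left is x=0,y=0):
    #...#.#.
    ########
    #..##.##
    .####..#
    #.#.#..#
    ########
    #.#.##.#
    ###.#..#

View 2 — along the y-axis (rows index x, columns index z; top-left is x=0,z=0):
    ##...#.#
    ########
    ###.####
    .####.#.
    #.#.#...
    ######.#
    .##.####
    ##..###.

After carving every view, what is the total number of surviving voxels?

full grid |V| = 512
[1] z-view keeps 43 columns → grid now 344
[2] y-view keeps 45 columns → grid now 259

remaining voxels: 259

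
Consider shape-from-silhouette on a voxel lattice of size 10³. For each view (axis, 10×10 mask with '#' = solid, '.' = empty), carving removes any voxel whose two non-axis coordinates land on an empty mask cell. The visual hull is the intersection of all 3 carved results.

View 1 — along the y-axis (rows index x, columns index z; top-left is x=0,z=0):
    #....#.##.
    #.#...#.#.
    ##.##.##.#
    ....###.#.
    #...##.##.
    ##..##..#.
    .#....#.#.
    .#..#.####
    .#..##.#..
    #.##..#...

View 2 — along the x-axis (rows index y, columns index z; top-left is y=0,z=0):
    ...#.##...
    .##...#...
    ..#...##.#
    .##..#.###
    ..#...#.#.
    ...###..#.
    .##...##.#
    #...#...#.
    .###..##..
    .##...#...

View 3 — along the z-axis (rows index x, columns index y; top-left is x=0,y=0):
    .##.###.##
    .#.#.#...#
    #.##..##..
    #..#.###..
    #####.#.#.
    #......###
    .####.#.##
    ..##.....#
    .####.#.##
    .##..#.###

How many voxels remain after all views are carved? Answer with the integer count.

start: 10×10×10 = 1000 voxels
carve view 1 (along y, XZ-mask fill 46/100): 460 voxels remain
carve view 2 (along x, YZ-mask fill 39/100): 174 voxels remain
carve view 3 (along z, XY-mask fill 55/100): 94 voxels remain

voxel count = 94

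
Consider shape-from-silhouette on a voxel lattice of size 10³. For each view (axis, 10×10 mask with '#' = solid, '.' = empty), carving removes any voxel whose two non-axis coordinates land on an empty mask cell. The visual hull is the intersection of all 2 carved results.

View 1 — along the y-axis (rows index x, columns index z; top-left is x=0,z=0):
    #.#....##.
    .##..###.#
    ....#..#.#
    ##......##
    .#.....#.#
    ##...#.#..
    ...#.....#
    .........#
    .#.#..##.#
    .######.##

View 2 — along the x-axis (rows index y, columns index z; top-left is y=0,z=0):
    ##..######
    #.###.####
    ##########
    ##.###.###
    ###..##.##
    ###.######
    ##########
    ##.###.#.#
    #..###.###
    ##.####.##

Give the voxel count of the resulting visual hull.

|visual hull| = 335

initial block: 10^3 = 1000
[1] y-view keeps 40 columns → grid now 400
[2] x-view keeps 82 columns → grid now 335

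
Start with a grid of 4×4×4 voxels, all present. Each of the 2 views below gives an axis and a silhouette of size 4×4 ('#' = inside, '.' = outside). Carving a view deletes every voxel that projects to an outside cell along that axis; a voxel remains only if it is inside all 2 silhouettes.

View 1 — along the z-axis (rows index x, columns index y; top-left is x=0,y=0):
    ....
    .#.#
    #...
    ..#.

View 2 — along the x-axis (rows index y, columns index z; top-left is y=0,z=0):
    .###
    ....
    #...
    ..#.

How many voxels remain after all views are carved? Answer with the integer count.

remaining voxels: 5

start: 4×4×4 = 64 voxels
carve view 1 (along z, XY-mask fill 4/16): 16 voxels remain
carve view 2 (along x, YZ-mask fill 5/16): 5 voxels remain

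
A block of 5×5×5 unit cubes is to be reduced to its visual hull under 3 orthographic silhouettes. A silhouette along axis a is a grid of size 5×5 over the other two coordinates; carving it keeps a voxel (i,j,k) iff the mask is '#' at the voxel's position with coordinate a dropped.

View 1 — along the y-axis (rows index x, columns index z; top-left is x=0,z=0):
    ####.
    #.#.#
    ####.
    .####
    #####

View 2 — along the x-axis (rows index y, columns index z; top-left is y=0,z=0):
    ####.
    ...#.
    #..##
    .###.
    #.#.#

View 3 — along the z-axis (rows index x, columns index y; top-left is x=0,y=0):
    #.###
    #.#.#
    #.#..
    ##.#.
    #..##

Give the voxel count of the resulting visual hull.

start: 5×5×5 = 125 voxels
carve view 1 (along y, XZ-mask fill 20/25): 100 voxels remain
carve view 2 (along x, YZ-mask fill 14/25): 57 voxels remain
carve view 3 (along z, XY-mask fill 15/25): 41 voxels remain

voxel count = 41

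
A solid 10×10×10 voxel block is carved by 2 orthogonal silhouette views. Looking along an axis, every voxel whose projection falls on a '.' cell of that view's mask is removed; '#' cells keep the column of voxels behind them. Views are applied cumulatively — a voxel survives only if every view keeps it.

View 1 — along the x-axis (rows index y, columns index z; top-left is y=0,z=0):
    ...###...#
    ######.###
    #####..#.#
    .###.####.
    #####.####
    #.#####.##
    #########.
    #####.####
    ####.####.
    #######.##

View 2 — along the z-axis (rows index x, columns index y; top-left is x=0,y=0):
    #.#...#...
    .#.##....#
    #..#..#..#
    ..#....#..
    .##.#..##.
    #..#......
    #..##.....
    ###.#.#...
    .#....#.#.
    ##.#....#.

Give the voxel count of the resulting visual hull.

264 voxels

full grid |V| = 1000
V1 x: intersect with YZ mask (79 set) -- 790 left
V2 z: intersect with XY mask (35 set) -- 264 left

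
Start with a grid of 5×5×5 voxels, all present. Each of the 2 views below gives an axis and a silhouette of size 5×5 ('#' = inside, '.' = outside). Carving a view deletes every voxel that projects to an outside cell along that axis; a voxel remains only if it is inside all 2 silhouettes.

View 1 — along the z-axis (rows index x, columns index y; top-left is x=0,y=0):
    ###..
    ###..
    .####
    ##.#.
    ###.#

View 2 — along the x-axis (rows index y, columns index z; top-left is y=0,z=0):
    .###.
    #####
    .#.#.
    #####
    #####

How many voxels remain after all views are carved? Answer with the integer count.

|visual hull| = 65

initial block: 5^3 = 125
  1. axis=2 (XY plane), |mask|=17  ⇒  voxels=85
  2. axis=0 (YZ plane), |mask|=20  ⇒  voxels=65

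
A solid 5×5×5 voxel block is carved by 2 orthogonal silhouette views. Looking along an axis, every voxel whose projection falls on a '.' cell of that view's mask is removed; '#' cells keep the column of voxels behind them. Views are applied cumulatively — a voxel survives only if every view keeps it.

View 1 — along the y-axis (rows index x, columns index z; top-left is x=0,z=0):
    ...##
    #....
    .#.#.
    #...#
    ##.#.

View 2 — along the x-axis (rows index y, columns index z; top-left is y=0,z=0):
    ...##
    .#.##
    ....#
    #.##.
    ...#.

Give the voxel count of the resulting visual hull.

|visual hull| = 23

start: 5×5×5 = 125 voxels
step 1: project along y, AND mask (10/25) → |grid| = 50
step 2: project along x, AND mask (10/25) → |grid| = 23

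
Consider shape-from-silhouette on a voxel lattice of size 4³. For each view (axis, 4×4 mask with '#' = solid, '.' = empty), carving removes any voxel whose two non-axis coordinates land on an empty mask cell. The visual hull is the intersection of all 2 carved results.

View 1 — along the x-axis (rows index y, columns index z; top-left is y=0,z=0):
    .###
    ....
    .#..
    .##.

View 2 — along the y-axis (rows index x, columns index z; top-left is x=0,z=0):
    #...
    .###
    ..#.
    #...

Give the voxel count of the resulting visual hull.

full grid |V| = 64
carve view 1 (along x, YZ-mask fill 6/16): 24 voxels remain
carve view 2 (along y, XZ-mask fill 6/16): 8 voxels remain

remaining voxels: 8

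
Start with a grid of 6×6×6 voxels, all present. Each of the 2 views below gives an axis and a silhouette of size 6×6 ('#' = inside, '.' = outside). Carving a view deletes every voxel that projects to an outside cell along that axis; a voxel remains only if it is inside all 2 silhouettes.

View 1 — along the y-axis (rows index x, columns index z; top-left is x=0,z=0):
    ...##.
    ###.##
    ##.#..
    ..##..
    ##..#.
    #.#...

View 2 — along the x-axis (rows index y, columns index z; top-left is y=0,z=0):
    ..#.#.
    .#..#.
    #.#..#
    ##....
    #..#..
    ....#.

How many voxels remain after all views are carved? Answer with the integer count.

start: 6×6×6 = 216 voxels
after view 1 [y-axis, 17 of 36 cells solid] → remaining = 102
after view 2 [x-axis, 12 of 36 cells solid] → remaining = 37

|visual hull| = 37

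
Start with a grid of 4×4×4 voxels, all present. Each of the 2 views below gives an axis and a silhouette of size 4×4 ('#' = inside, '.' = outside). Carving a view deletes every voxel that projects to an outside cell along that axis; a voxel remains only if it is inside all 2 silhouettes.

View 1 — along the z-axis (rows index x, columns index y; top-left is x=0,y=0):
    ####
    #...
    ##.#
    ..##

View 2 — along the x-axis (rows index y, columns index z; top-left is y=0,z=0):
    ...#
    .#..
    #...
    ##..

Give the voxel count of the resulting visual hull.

full grid |V| = 64
V1 z: intersect with XY mask (10 set) -- 40 left
V2 x: intersect with YZ mask (5 set) -- 13 left

13 voxels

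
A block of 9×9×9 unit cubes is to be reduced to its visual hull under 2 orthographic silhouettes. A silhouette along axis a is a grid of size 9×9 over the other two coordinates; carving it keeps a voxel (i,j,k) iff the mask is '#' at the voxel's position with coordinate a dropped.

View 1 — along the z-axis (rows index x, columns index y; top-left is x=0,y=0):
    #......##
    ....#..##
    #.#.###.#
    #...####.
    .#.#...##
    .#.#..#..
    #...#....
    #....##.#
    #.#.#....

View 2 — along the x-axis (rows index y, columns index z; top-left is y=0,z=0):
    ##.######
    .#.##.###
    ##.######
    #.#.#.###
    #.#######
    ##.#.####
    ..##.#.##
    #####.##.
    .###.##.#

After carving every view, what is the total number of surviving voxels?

full grid |V| = 729
  1. axis=2 (XY plane), |mask|=33  ⇒  voxels=297
  2. axis=0 (YZ plane), |mask|=61  ⇒  voxels=227

227 voxels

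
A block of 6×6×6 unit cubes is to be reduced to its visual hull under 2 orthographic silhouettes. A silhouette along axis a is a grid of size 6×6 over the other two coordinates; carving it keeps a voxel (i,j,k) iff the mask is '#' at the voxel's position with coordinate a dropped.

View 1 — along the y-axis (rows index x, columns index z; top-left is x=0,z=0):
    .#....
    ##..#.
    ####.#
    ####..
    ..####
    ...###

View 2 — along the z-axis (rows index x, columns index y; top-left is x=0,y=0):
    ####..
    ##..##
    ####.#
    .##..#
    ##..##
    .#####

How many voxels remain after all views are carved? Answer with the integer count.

before carving: 216 voxels (6×6×6)
step 1: project along y, AND mask (20/36) → |grid| = 120
step 2: project along z, AND mask (25/36) → |grid| = 84

84 voxels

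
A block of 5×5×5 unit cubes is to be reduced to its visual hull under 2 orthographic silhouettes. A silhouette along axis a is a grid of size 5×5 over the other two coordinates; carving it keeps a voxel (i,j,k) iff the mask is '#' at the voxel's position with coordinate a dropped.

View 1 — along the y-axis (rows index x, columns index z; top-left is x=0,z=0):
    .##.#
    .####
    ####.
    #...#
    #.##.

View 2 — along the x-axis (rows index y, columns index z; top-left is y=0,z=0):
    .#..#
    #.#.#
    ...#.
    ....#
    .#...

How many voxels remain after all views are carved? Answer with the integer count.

voxel count = 25

before carving: 125 voxels (5×5×5)
  1. axis=1 (XZ plane), |mask|=16  ⇒  voxels=80
  2. axis=0 (YZ plane), |mask|=8  ⇒  voxels=25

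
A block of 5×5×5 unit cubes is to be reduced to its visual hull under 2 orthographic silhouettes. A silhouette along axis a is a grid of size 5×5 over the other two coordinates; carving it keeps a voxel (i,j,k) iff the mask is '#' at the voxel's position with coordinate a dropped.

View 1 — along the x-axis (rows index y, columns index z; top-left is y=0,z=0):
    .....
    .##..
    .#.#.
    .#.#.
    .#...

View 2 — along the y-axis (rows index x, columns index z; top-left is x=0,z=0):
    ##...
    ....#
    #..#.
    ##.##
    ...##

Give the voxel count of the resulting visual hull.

|visual hull| = 14

before carving: 125 voxels (5×5×5)
after view 1 [x-axis, 7 of 25 cells solid] → remaining = 35
after view 2 [y-axis, 11 of 25 cells solid] → remaining = 14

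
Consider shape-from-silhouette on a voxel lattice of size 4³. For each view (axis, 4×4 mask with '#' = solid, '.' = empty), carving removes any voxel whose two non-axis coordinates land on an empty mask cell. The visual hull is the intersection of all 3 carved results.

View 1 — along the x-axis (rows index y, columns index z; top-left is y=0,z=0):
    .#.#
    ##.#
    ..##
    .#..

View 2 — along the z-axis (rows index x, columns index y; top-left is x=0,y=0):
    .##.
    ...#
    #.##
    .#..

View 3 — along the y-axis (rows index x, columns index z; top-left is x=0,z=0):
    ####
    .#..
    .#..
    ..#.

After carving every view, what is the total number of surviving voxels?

8 voxels

initial block: 4^3 = 64
carve view 1 (along x, YZ-mask fill 8/16): 32 voxels remain
carve view 2 (along z, XY-mask fill 7/16): 14 voxels remain
carve view 3 (along y, XZ-mask fill 7/16): 8 voxels remain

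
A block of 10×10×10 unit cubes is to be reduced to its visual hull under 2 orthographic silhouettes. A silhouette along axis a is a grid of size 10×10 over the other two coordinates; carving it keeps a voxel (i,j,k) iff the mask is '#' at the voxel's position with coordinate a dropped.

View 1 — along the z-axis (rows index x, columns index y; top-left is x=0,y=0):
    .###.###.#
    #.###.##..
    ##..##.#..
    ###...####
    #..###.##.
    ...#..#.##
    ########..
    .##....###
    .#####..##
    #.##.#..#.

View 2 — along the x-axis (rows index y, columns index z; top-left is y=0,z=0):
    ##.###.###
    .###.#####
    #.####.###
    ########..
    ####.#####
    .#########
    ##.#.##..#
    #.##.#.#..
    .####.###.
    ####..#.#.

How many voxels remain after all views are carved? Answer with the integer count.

voxel count = 444

start: 10×10×10 = 1000 voxels
[1] z-view keeps 60 columns → grid now 600
[2] x-view keeps 74 columns → grid now 444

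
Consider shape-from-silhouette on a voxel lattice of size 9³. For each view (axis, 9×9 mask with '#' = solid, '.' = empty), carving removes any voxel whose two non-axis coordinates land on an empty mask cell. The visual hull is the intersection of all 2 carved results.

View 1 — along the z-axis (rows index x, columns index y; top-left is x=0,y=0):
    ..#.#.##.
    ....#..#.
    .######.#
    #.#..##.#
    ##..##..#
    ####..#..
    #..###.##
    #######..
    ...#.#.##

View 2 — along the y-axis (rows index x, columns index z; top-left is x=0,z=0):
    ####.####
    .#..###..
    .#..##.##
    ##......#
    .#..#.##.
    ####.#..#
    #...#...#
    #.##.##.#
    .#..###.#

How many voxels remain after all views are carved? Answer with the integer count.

remaining voxels: 220

full grid |V| = 729
after view 1 [z-axis, 45 of 81 cells solid] → remaining = 405
after view 2 [y-axis, 44 of 81 cells solid] → remaining = 220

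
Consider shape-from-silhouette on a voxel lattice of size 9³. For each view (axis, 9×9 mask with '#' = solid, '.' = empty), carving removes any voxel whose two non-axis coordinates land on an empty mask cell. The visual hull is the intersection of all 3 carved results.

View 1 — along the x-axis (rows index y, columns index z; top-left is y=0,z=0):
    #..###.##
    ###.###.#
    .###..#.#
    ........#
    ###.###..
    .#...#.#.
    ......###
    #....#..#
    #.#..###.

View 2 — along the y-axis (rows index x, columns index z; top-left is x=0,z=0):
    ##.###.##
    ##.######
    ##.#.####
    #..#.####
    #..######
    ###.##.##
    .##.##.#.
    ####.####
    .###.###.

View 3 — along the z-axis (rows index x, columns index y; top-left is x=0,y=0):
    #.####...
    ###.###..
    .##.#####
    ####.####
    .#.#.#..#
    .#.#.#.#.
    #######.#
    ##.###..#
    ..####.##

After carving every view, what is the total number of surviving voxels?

181 voxels

start: 9×9×9 = 729 voxels
[1] x-view keeps 39 columns → grid now 351
[2] y-view keeps 61 columns → grid now 270
[3] z-view keeps 54 columns → grid now 181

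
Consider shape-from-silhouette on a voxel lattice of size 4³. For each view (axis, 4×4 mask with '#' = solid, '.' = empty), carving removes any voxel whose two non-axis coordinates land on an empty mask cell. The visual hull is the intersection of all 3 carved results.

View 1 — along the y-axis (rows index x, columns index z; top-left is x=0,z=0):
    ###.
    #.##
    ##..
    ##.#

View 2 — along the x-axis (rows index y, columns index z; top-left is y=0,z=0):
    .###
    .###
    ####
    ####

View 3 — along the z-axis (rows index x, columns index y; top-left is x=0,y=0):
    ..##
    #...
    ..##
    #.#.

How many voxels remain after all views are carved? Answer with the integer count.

initial block: 4^3 = 64
[1] y-view keeps 11 columns → grid now 44
[2] x-view keeps 14 columns → grid now 36
[3] z-view keeps 7 columns → grid now 17

voxel count = 17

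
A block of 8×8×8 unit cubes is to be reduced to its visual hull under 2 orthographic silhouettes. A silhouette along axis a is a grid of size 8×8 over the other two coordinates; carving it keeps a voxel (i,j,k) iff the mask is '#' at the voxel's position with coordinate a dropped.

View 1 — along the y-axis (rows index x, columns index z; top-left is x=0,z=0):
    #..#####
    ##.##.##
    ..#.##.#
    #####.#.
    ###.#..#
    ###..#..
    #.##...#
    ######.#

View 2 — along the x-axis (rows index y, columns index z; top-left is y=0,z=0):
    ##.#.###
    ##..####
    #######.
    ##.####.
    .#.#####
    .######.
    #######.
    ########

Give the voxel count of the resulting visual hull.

voxel count = 263

full grid |V| = 512
V1 y: intersect with XZ mask (42 set) -- 336 left
V2 x: intersect with YZ mask (52 set) -- 263 left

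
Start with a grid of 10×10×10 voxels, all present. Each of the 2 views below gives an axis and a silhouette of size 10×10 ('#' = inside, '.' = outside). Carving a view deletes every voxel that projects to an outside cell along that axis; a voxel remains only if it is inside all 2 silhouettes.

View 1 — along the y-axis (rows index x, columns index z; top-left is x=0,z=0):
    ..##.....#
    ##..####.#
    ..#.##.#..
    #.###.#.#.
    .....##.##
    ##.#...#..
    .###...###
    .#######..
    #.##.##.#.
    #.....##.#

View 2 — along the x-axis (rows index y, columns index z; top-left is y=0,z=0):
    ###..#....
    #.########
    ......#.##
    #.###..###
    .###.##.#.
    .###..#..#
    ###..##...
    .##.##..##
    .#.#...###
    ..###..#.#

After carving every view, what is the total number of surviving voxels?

|visual hull| = 282

start: 10×10×10 = 1000 voxels
carve view 1 (along y, XZ-mask fill 51/100): 510 voxels remain
carve view 2 (along x, YZ-mask fill 55/100): 282 voxels remain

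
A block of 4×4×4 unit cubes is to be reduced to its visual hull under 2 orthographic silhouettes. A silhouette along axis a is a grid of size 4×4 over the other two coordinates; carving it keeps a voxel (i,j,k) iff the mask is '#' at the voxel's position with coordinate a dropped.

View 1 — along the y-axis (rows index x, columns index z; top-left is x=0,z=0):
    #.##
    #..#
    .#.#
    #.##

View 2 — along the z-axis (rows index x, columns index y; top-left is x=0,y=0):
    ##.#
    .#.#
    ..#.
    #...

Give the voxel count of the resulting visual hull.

|visual hull| = 18

full grid |V| = 64
  1. axis=1 (XZ plane), |mask|=10  ⇒  voxels=40
  2. axis=2 (XY plane), |mask|=7  ⇒  voxels=18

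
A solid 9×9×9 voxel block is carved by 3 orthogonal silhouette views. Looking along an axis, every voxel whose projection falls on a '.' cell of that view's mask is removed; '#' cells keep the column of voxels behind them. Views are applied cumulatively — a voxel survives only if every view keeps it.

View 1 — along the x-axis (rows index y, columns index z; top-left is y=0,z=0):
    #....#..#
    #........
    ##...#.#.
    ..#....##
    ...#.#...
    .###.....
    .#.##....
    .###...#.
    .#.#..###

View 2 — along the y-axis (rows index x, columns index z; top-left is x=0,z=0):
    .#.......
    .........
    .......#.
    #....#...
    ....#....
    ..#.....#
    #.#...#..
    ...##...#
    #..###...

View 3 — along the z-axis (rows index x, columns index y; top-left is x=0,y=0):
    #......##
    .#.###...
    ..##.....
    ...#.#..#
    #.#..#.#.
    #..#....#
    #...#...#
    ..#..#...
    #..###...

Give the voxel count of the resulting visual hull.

start: 9×9×9 = 729 voxels
step 1: project along x, AND mask (28/81) → |grid| = 252
step 2: project along y, AND mask (17/81) → |grid| = 50
step 3: project along z, AND mask (28/81) → |grid| = 16

voxel count = 16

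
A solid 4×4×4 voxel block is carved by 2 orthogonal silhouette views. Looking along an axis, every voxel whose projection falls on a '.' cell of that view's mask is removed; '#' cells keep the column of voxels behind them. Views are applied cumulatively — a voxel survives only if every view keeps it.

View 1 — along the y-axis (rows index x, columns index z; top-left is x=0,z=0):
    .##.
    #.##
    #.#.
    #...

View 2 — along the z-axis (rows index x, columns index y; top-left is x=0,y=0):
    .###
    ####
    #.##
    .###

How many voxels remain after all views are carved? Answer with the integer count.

initial block: 4^3 = 64
step 1: project along y, AND mask (8/16) → |grid| = 32
step 2: project along z, AND mask (13/16) → |grid| = 27

|visual hull| = 27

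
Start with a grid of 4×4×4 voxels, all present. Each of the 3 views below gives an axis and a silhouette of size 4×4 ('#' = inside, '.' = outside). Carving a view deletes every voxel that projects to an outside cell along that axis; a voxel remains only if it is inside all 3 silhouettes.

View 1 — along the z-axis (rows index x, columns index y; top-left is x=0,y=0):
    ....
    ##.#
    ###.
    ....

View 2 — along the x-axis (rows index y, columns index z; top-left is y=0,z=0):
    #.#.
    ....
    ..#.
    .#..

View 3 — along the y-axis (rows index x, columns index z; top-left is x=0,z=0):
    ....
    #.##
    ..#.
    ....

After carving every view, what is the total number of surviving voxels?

voxel count = 4

full grid |V| = 64
step 1: project along z, AND mask (6/16) → |grid| = 24
step 2: project along x, AND mask (4/16) → |grid| = 6
step 3: project along y, AND mask (4/16) → |grid| = 4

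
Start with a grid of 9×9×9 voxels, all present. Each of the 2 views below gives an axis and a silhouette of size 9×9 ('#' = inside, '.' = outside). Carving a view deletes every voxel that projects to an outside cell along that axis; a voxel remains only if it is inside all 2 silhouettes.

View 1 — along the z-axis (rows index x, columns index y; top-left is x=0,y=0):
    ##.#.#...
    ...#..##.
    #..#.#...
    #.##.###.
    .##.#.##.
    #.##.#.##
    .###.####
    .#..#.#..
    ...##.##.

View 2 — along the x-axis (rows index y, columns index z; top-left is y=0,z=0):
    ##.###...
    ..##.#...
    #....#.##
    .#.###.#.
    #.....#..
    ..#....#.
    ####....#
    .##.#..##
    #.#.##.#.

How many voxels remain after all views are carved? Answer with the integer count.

169 voxels

start: 9×9×9 = 729 voxels
step 1: project along z, AND mask (41/81) → |grid| = 369
step 2: project along x, AND mask (36/81) → |grid| = 169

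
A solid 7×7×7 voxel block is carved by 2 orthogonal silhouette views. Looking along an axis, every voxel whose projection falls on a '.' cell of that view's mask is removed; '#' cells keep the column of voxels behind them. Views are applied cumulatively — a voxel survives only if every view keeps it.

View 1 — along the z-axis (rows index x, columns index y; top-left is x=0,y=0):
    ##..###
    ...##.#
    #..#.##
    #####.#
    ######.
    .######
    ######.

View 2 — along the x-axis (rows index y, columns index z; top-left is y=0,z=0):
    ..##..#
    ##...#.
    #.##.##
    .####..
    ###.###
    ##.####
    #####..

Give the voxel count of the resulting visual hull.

full grid |V| = 343
[1] z-view keeps 36 columns → grid now 252
[2] x-view keeps 32 columns → grid now 165

165 voxels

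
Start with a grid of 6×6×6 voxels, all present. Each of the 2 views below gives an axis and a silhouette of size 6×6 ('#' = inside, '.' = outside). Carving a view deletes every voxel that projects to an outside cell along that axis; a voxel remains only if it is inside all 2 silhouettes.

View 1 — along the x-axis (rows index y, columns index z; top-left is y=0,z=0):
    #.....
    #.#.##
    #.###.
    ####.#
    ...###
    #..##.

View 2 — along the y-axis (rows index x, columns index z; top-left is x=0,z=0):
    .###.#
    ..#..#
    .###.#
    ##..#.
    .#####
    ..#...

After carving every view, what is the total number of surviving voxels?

remaining voxels: 56

before carving: 216 voxels (6×6×6)
carve view 1 (along x, YZ-mask fill 20/36): 120 voxels remain
carve view 2 (along y, XZ-mask fill 19/36): 56 voxels remain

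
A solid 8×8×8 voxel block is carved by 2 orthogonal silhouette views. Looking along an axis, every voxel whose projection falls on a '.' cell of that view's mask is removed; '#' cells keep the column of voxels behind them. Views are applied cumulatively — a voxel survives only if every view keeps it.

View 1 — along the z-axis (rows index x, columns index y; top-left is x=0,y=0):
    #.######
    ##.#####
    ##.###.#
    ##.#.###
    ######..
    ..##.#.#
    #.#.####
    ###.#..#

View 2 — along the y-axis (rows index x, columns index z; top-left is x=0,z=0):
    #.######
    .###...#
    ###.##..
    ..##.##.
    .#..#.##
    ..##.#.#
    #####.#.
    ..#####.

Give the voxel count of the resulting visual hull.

|visual hull| = 232

initial block: 8^3 = 512
[1] z-view keeps 47 columns → grid now 376
[2] y-view keeps 39 columns → grid now 232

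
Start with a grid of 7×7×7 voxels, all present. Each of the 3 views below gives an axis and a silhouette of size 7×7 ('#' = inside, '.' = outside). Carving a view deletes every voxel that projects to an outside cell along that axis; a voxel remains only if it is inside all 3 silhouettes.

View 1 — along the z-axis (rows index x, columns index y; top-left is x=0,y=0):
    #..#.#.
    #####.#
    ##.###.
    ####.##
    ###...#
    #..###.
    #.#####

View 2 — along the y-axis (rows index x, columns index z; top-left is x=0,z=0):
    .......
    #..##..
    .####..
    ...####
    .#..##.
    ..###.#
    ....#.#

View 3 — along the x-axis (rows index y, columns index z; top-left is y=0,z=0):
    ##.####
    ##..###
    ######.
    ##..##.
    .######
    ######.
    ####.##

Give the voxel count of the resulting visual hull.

|visual hull| = 77

initial block: 7^3 = 343
step 1: project along z, AND mask (34/49) → |grid| = 238
step 2: project along y, AND mask (20/49) → |grid| = 102
step 3: project along x, AND mask (39/49) → |grid| = 77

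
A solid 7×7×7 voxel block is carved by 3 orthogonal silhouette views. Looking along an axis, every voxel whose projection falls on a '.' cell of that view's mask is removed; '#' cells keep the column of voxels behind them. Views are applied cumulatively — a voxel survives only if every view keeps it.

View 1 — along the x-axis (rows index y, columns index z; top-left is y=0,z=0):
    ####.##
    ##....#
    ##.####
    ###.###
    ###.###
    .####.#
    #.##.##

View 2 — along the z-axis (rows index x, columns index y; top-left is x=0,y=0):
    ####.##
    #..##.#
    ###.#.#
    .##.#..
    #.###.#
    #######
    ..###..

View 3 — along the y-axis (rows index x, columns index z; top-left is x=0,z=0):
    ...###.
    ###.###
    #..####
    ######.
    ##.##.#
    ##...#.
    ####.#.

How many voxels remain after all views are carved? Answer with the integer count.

before carving: 343 voxels (7×7×7)
[1] x-view keeps 37 columns → grid now 259
[2] z-view keeps 33 columns → grid now 179
[3] y-view keeps 33 columns → grid now 112

voxel count = 112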